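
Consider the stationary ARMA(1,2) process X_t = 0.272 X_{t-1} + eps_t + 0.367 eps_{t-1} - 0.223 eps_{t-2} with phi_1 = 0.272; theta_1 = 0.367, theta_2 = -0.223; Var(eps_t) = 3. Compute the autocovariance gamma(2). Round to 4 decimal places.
\gamma(2) = -0.1726

Multiply the model equation by X_{t-k} and take expectations. With theta_0 = psi_0 = 1 and psi_j the MA(infinity) weights, this gives
  gamma(k) - sum_i phi_i gamma(k-i) = c_k,
  c_k = sigma^2 * sum_{j=k..q} theta_j psi_{j-k}   (c_k = 0 for k > q),
using gamma(-m) = gamma(m).
psi-weights needed (psi_j = theta_j + sum_i phi_i psi_{j-i}):
  psi_1 = theta_1 + phi_1 = 0.367 + (0.272) = 0.639
  psi_2 = theta_2 + phi_1 psi_1 = -0.223 + (0.272)(0.639) = -0.049192
Right-hand sides:
  c_0 = sigma^2 (1 + theta_1 psi_1 + theta_2 psi_2) = 3 * (1 + (0.367)(0.639) + (-0.223)(-0.049192)) = 3 * 1.245483 = 3.736448
  c_1 = sigma^2 (theta_1 + theta_2 psi_1) = 3 * (0.367 + (-0.223)(0.639)) = 0.673509
  c_2 = sigma^2 theta_2 = 3 * (-0.223) = -0.669
Equations for k = 0 and k = 1 (AR order 1):
  gamma(0) = phi_1 gamma(1) + c_0
  gamma(1) = phi_1 gamma(0) + c_1
Substituting the second into the first: gamma(0) (1 - phi_1^2) = c_0 + phi_1 c_1, so
  gamma(0) = (c_0 + phi_1 c_1) / (1 - phi_1^2) = (3.736448 + (0.272)(0.673509)) / (1 - (0.272)^2) = 3.919643 / 0.926016 = 4.232803.
  gamma(1) = phi_1 gamma(0) + c_1 = (0.272)(4.232803) + (0.673509) = 1.824831.
For k = 2: gamma(2) = phi_1 gamma(1) + c_2
  = (0.272)(1.824831) + (-0.669) = -0.172646.
Therefore gamma(2) = -0.1726 (to 4 decimal places).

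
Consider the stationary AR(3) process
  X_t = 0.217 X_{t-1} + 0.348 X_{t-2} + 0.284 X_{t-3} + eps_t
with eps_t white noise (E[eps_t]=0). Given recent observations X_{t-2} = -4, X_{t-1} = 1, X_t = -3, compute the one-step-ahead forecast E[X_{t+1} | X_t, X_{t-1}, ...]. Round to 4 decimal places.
E[X_{t+1} \mid \mathcal F_t] = -1.4390

For an AR(p) model X_t = c + sum_i phi_i X_{t-i} + eps_t, the
one-step-ahead conditional mean is
  E[X_{t+1} | X_t, ...] = c + sum_i phi_i X_{t+1-i}.
Substitute known values:
  E[X_{t+1} | ...] = (0.217) * (-3) + (0.348) * (1) + (0.284) * (-4)
                   = -1.4390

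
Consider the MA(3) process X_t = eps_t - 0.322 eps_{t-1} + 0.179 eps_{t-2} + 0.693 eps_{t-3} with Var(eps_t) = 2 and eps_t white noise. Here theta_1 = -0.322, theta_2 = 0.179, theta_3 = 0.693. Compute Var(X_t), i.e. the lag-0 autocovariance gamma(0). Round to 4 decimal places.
\gamma(0) = 3.2319

For an MA(q) process X_t = eps_t + sum_i theta_i eps_{t-i} with
Var(eps_t) = sigma^2, the variance is
  gamma(0) = sigma^2 * (1 + sum_i theta_i^2).
  sum_i theta_i^2 = (-0.322)^2 + (0.179)^2 + (0.693)^2 = 0.103684 + 0.032041 + 0.480249 = 0.615974.
  gamma(0) = 2 * (1 + 0.615974) = 2 * 1.615974 = 3.231948, which rounds to 3.2319.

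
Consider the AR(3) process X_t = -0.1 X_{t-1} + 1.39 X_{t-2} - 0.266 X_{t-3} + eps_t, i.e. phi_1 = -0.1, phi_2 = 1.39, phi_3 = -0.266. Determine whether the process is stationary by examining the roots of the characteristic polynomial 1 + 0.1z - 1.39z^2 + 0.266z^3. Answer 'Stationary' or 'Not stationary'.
\text{Not stationary}

The AR(p) characteristic polynomial is P(z) = 1 + 0.1z - 1.39z^2 + 0.266z^3.
Stationarity requires all roots to lie outside the unit circle, i.e. |z| > 1 for every root.
Degree 3: look for a simple real root z0 first, then factor out (1 - z/z0) and solve the remaining quadratic.
Testing z0 = 5: P(5) = 1 + (0.1)(5) + (-1.39)(5)^2 + (0.266)(5)^3
  = 1 + (0.5) + (-34.75) + (33.25) = 0.  So z_0 = 5 is a root, |z_0| = 5.
Divide out the factor (1 - 0.2 z) = (1 - z/z0) (since 1/z0 = 0.2):
  P(z) = (1 - 0.2 z)(1 + (0.3) z + (-1.33) z^2)
  [check: z-coef 0.3 - (0.2) = 0.1; z^2-coef -1.33 - (0.2)(0.3) = -1.39; z^3-coef -(0.2)(-1.33) = 0.266.]
Remaining roots from the quadratic factor 1 + (0.3) z + (-1.33) z^2:
  Set 1 + (0.3) z + (-1.33) z^2 = 0, i.e. a z^2 + b z + c = 0 with a = -1.33, b = 0.3, c = 1.
  Discriminant D = b^2 - 4ac = (0.3)^2 - 4*(-1.33)*1 = 0.09 - (-5.32) = 5.41.
  D >= 0, so the roots are real: z = (-b +/- sqrt(D)) / (2a) = (-0.3 +/- 2.325941) / (-2.66).
    z_1 = (-0.3 + 2.325941) / (-2.66) = -0.7616,   |z_1| = 0.7616.
    z_2 = (-0.3 - 2.325941) / (-2.66) = 0.9872,   |z_2| = 0.9872.
Moduli of all roots: 5.0000, 0.7616, 0.9872.
All moduli strictly greater than 1? No.
Verdict: Not stationary.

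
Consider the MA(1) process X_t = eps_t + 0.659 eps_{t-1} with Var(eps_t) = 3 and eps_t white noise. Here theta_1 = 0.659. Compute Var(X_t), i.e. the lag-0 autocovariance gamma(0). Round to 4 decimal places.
\gamma(0) = 4.3028

For an MA(q) process X_t = eps_t + sum_i theta_i eps_{t-i} with
Var(eps_t) = sigma^2, the variance is
  gamma(0) = sigma^2 * (1 + sum_i theta_i^2).
  sum_i theta_i^2 = (0.659)^2 = 0.434281.
  gamma(0) = 3 * (1 + 0.434281) = 3 * 1.434281 = 4.302843, which rounds to 4.3028.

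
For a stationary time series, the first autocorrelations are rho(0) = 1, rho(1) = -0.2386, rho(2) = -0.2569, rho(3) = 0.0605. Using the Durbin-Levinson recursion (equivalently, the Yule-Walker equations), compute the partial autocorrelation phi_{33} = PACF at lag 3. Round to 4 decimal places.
\phi_{33} = -0.1199

The PACF at lag k is phi_{kk}, the last component of the solution
to the Yule-Walker system G_k phi = r_k where
  (G_k)_{ij} = rho(|i - j|), (r_k)_i = rho(i), i,j = 1..k.
Equivalently, Durbin-Levinson gives phi_{kk} iteratively:
  phi_{11} = rho(1)
  phi_{kk} = [rho(k) - sum_{j=1..k-1} phi_{k-1,j} rho(k-j)]
            / [1 - sum_{j=1..k-1} phi_{k-1,j} rho(j)],
  phi_{k,j} = phi_{k-1,j} - phi_{kk} phi_{k-1,k-j},  j = 1..k-1.
Step k = 1:
  phi_11 = rho(1) = -0.2386.
Step k = 2:
  phi_22 = [rho(2) - phi_11 rho(1)] / [1 - phi_11 rho(1)] = [-0.2569 - (-0.2386)(-0.2386)] / [1 - (-0.2386)(-0.2386)]
         = -0.31382996 / 0.94307004 = -0.332775.
  Update: phi_21 = phi_11 - phi_22 phi_11 = -0.2386 - (-0.332775)(-0.2386) = -0.318.
Step k = 3:
  phi_33 = [rho(3) - phi_21 rho(2) - phi_22 rho(1)] / [1 - phi_21 rho(1) - phi_22 rho(2)]
    numerator   = 0.0605 - (-0.318)(-0.2569) - (-0.332775)(-0.2386) = -0.10059429
    denominator = 1 - (-0.318)(-0.2386) - (-0.332775)(-0.2569) = 0.83863533
  phi_33 = -0.10059429 / 0.83863533 = -0.1199.
Therefore phi_{33} = -0.1199.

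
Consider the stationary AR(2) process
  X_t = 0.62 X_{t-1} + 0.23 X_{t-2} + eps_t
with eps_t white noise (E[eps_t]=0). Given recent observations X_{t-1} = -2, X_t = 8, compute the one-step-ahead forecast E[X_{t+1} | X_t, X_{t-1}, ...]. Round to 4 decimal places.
E[X_{t+1} \mid \mathcal F_t] = 4.5000

For an AR(p) model X_t = c + sum_i phi_i X_{t-i} + eps_t, the
one-step-ahead conditional mean is
  E[X_{t+1} | X_t, ...] = c + sum_i phi_i X_{t+1-i}.
Substitute known values:
  E[X_{t+1} | ...] = (0.62) * (8) + (0.23) * (-2)
                   = 4.5000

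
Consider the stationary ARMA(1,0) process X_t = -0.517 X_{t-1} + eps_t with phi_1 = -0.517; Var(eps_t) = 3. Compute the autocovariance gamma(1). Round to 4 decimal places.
\gamma(1) = -2.1168

Multiply the model equation by X_{t-k} and take expectations. With theta_0 = psi_0 = 1 and psi_j the MA(infinity) weights, this gives
  gamma(k) - sum_i phi_i gamma(k-i) = c_k,
  c_k = sigma^2 * sum_{j=k..q} theta_j psi_{j-k}   (c_k = 0 for k > q),
using gamma(-m) = gamma(m).
Pure AR (q = 0): c_0 = sigma^2 = 3, c_k = 0 for k >= 1.
Equations for k = 0 and k = 1 (AR order 1):
  gamma(0) = phi_1 gamma(1) + c_0
  gamma(1) = phi_1 gamma(0) + c_1
Substituting the second into the first: gamma(0) (1 - phi_1^2) = c_0 + phi_1 c_1, so
  gamma(0) = c_0 / (1 - phi_1^2) = 3 / (1 - (-0.517)^2) = 3 / 0.732711 = 4.094384.
  gamma(1) = phi_1 gamma(0) = (-0.517)(4.094384) = -2.116796.
Therefore gamma(1) = -2.1168 (to 4 decimal places).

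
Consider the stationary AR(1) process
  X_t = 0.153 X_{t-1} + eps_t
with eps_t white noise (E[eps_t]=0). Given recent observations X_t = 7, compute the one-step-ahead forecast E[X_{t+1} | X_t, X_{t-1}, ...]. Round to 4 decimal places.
E[X_{t+1} \mid \mathcal F_t] = 1.0710

For an AR(p) model X_t = c + sum_i phi_i X_{t-i} + eps_t, the
one-step-ahead conditional mean is
  E[X_{t+1} | X_t, ...] = c + sum_i phi_i X_{t+1-i}.
Substitute known values:
  E[X_{t+1} | ...] = (0.153) * (7)
                   = 1.0710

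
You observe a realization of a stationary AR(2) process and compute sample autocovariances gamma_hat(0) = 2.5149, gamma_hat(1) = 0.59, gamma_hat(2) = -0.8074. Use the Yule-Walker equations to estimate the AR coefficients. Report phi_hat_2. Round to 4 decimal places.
\hat\phi_{2} = -0.3980

The Yule-Walker equations for an AR(p) process read, in matrix form,
  Gamma_p phi = r_p,   with   (Gamma_p)_{ij} = gamma(|i - j|),
                       (r_p)_i = gamma(i),   i,j = 1..p.
Substitute the sample gammas (Toeplitz matrix and right-hand side of size 2):
  Gamma_p = [[2.5149, 0.59], [0.59, 2.5149]]
  r_p     = [0.59, -0.8074]
Written out:
  2.5149 phi_1 + 0.59 phi_2 = 0.59
  0.59 phi_1 + 2.5149 phi_2 = -0.8074
Solve by Cramer's rule:
  det = gamma(0)^2 - gamma(1)^2 = (2.5149)^2 - (0.59)^2 = 6.32472201 - 0.3481 = 5.97662201
  phi_hat_1 = [gamma(1) gamma(0) - gamma(1) gamma(2)] / det = [(0.59)(2.5149) - (0.59)(-0.8074)] / 5.97662201 = 1.960157 / 5.97662201 = 0.328
  phi_hat_2 = [gamma(0) gamma(2) - gamma(1)^2] / det = [(2.5149)(-0.8074) - (0.59)^2] / 5.97662201 = -2.37863026 / 5.97662201 = -0.398
So phi_hat = [0.3280, -0.3980].
Therefore phi_hat_2 = -0.3980.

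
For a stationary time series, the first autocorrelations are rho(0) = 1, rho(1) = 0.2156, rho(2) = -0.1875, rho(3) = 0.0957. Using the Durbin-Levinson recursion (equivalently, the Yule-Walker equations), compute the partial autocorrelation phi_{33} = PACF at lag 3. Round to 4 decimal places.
\phi_{33} = 0.2220

The PACF at lag k is phi_{kk}, the last component of the solution
to the Yule-Walker system G_k phi = r_k where
  (G_k)_{ij} = rho(|i - j|), (r_k)_i = rho(i), i,j = 1..k.
Equivalently, Durbin-Levinson gives phi_{kk} iteratively:
  phi_{11} = rho(1)
  phi_{kk} = [rho(k) - sum_{j=1..k-1} phi_{k-1,j} rho(k-j)]
            / [1 - sum_{j=1..k-1} phi_{k-1,j} rho(j)],
  phi_{k,j} = phi_{k-1,j} - phi_{kk} phi_{k-1,k-j},  j = 1..k-1.
Step k = 1:
  phi_11 = rho(1) = 0.2156.
Step k = 2:
  phi_22 = [rho(2) - phi_11 rho(1)] / [1 - phi_11 rho(1)] = [-0.1875 - (0.2156)(0.2156)] / [1 - (0.2156)(0.2156)]
         = -0.23398336 / 0.95351664 = -0.24539.
  Update: phi_21 = phi_11 - phi_22 phi_11 = 0.2156 - (-0.24539)(0.2156) = 0.268506.
Step k = 3:
  phi_33 = [rho(3) - phi_21 rho(2) - phi_22 rho(1)] / [1 - phi_21 rho(1) - phi_22 rho(2)]
    numerator   = 0.0957 - (0.268506)(-0.1875) - (-0.24539)(0.2156) = 0.19895095
    denominator = 1 - (0.268506)(0.2156) - (-0.24539)(-0.1875) = 0.89609948
  phi_33 = 0.19895095 / 0.89609948 = 0.222.
Therefore phi_{33} = 0.2220.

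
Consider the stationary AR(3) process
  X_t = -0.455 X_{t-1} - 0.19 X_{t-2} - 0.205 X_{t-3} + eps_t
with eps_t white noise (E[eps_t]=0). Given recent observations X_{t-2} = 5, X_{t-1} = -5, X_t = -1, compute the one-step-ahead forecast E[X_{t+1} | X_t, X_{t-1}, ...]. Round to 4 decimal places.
E[X_{t+1} \mid \mathcal F_t] = 0.3800

For an AR(p) model X_t = c + sum_i phi_i X_{t-i} + eps_t, the
one-step-ahead conditional mean is
  E[X_{t+1} | X_t, ...] = c + sum_i phi_i X_{t+1-i}.
Substitute known values:
  E[X_{t+1} | ...] = (-0.455) * (-1) + (-0.19) * (-5) + (-0.205) * (5)
                   = 0.3800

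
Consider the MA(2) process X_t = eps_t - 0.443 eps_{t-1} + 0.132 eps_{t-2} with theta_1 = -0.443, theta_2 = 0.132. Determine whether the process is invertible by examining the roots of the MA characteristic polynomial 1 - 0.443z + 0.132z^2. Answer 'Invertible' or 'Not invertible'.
\text{Invertible}

The MA(q) characteristic polynomial is P(z) = 1 - 0.443z + 0.132z^2.
Invertibility requires all roots to lie outside the unit circle, i.e. |z| > 1 for every root.
Set 1 + (-0.443) z + (0.132) z^2 = 0, i.e. a z^2 + b z + c = 0 with a = 0.132, b = -0.443, c = 1.
Discriminant D = b^2 - 4ac = (-0.443)^2 - 4*(0.132)*1 = 0.196249 - (0.528) = -0.331751.
D < 0, so the roots are the complex-conjugate pair z = (-b +/- i sqrt(-D)) / (2a) = 1.678 +/- 2.1817i.
For a conjugate pair |z|^2 = z * conj(z) = (product of roots) = c/a = 1/(0.132) = 7.575758, so |z| = sqrt(7.575758) = 2.7524 for both roots.
Moduli of all roots: 2.7524, 2.7524.
All moduli strictly greater than 1? Yes.
Verdict: Invertible.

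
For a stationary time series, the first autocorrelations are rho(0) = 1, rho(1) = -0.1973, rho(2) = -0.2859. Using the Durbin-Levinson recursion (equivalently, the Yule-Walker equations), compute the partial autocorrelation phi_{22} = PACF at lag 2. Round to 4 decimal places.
\phi_{22} = -0.3380

The PACF at lag k is phi_{kk}, the last component of the solution
to the Yule-Walker system G_k phi = r_k where
  (G_k)_{ij} = rho(|i - j|), (r_k)_i = rho(i), i,j = 1..k.
Equivalently, Durbin-Levinson gives phi_{kk} iteratively:
  phi_{11} = rho(1)
  phi_{kk} = [rho(k) - sum_{j=1..k-1} phi_{k-1,j} rho(k-j)]
            / [1 - sum_{j=1..k-1} phi_{k-1,j} rho(j)],
  phi_{k,j} = phi_{k-1,j} - phi_{kk} phi_{k-1,k-j},  j = 1..k-1.
Step k = 1:
  phi_11 = rho(1) = -0.1973.
Step k = 2:
  phi_22 = [rho(2) - phi_11 rho(1)] / [1 - phi_11 rho(1)] = [-0.2859 - (-0.1973)(-0.1973)] / [1 - (-0.1973)(-0.1973)]
         = -0.32482729 / 0.96107271 = -0.338.
Therefore phi_{22} = -0.3380.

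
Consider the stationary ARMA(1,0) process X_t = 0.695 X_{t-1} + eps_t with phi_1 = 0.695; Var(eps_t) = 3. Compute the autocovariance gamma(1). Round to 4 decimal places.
\gamma(1) = 4.0331

Multiply the model equation by X_{t-k} and take expectations. With theta_0 = psi_0 = 1 and psi_j the MA(infinity) weights, this gives
  gamma(k) - sum_i phi_i gamma(k-i) = c_k,
  c_k = sigma^2 * sum_{j=k..q} theta_j psi_{j-k}   (c_k = 0 for k > q),
using gamma(-m) = gamma(m).
Pure AR (q = 0): c_0 = sigma^2 = 3, c_k = 0 for k >= 1.
Equations for k = 0 and k = 1 (AR order 1):
  gamma(0) = phi_1 gamma(1) + c_0
  gamma(1) = phi_1 gamma(0) + c_1
Substituting the second into the first: gamma(0) (1 - phi_1^2) = c_0 + phi_1 c_1, so
  gamma(0) = c_0 / (1 - phi_1^2) = 3 / (1 - (0.695)^2) = 3 / 0.516975 = 5.802989.
  gamma(1) = phi_1 gamma(0) = (0.695)(5.802989) = 4.033077.
Therefore gamma(1) = 4.0331 (to 4 decimal places).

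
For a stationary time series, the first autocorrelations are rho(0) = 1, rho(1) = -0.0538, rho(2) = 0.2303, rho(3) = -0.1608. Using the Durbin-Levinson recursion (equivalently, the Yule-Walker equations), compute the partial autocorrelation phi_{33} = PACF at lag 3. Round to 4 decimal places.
\phi_{33} = -0.1470

The PACF at lag k is phi_{kk}, the last component of the solution
to the Yule-Walker system G_k phi = r_k where
  (G_k)_{ij} = rho(|i - j|), (r_k)_i = rho(i), i,j = 1..k.
Equivalently, Durbin-Levinson gives phi_{kk} iteratively:
  phi_{11} = rho(1)
  phi_{kk} = [rho(k) - sum_{j=1..k-1} phi_{k-1,j} rho(k-j)]
            / [1 - sum_{j=1..k-1} phi_{k-1,j} rho(j)],
  phi_{k,j} = phi_{k-1,j} - phi_{kk} phi_{k-1,k-j},  j = 1..k-1.
Step k = 1:
  phi_11 = rho(1) = -0.0538.
Step k = 2:
  phi_22 = [rho(2) - phi_11 rho(1)] / [1 - phi_11 rho(1)] = [0.2303 - (-0.0538)(-0.0538)] / [1 - (-0.0538)(-0.0538)]
         = 0.22740556 / 0.99710556 = 0.228066.
  Update: phi_21 = phi_11 - phi_22 phi_11 = -0.0538 - (0.228066)(-0.0538) = -0.04153.
Step k = 3:
  phi_33 = [rho(3) - phi_21 rho(2) - phi_22 rho(1)] / [1 - phi_21 rho(1) - phi_22 rho(2)]
    numerator   = -0.1608 - (-0.04153)(0.2303) - (0.228066)(-0.0538) = -0.13896569
    denominator = 1 - (-0.04153)(-0.0538) - (0.228066)(0.2303) = 0.94524216
  phi_33 = -0.13896569 / 0.94524216 = -0.147.
Therefore phi_{33} = -0.1470.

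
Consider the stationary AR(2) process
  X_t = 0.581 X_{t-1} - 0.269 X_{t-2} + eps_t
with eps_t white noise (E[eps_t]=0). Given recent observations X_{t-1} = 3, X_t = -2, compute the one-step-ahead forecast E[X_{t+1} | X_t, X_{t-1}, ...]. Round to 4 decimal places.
E[X_{t+1} \mid \mathcal F_t] = -1.9690

For an AR(p) model X_t = c + sum_i phi_i X_{t-i} + eps_t, the
one-step-ahead conditional mean is
  E[X_{t+1} | X_t, ...] = c + sum_i phi_i X_{t+1-i}.
Substitute known values:
  E[X_{t+1} | ...] = (0.581) * (-2) + (-0.269) * (3)
                   = -1.9690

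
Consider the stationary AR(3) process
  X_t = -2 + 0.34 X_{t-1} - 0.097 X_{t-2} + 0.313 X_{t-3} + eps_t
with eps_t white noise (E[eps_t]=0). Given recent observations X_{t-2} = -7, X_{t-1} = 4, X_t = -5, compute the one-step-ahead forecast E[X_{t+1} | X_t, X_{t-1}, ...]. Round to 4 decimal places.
E[X_{t+1} \mid \mathcal F_t] = -6.2790

For an AR(p) model X_t = c + sum_i phi_i X_{t-i} + eps_t, the
one-step-ahead conditional mean is
  E[X_{t+1} | X_t, ...] = c + sum_i phi_i X_{t+1-i}.
Substitute known values:
  E[X_{t+1} | ...] = -2 + (0.34) * (-5) + (-0.097) * (4) + (0.313) * (-7)
                   = -6.2790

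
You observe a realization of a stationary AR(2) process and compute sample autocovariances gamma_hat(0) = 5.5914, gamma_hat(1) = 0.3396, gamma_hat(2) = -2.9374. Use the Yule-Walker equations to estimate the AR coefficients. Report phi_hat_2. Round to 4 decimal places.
\hat\phi_{2} = -0.5310

The Yule-Walker equations for an AR(p) process read, in matrix form,
  Gamma_p phi = r_p,   with   (Gamma_p)_{ij} = gamma(|i - j|),
                       (r_p)_i = gamma(i),   i,j = 1..p.
Substitute the sample gammas (Toeplitz matrix and right-hand side of size 2):
  Gamma_p = [[5.5914, 0.3396], [0.3396, 5.5914]]
  r_p     = [0.3396, -2.9374]
Written out:
  5.5914 phi_1 + 0.3396 phi_2 = 0.3396
  0.3396 phi_1 + 5.5914 phi_2 = -2.9374
Solve by Cramer's rule:
  det = gamma(0)^2 - gamma(1)^2 = (5.5914)^2 - (0.3396)^2 = 31.26375396 - 0.11532816 = 31.1484258
  phi_hat_1 = [gamma(1) gamma(0) - gamma(1) gamma(2)] / det = [(0.3396)(5.5914) - (0.3396)(-2.9374)] / 31.1484258 = 2.89638048 / 31.1484258 = 0.093
  phi_hat_2 = [gamma(0) gamma(2) - gamma(1)^2] / det = [(5.5914)(-2.9374) - (0.3396)^2] / 31.1484258 = -16.53950652 / 31.1484258 = -0.531
So phi_hat = [0.0930, -0.5310].
Therefore phi_hat_2 = -0.5310.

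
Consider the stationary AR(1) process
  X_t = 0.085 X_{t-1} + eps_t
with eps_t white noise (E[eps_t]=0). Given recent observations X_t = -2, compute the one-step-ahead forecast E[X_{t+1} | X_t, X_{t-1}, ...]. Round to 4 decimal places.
E[X_{t+1} \mid \mathcal F_t] = -0.1700

For an AR(p) model X_t = c + sum_i phi_i X_{t-i} + eps_t, the
one-step-ahead conditional mean is
  E[X_{t+1} | X_t, ...] = c + sum_i phi_i X_{t+1-i}.
Substitute known values:
  E[X_{t+1} | ...] = (0.085) * (-2)
                   = -0.1700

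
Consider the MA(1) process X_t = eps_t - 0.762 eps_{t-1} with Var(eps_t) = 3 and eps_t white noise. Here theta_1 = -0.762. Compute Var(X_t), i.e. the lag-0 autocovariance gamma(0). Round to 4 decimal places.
\gamma(0) = 4.7419

For an MA(q) process X_t = eps_t + sum_i theta_i eps_{t-i} with
Var(eps_t) = sigma^2, the variance is
  gamma(0) = sigma^2 * (1 + sum_i theta_i^2).
  sum_i theta_i^2 = (-0.762)^2 = 0.580644.
  gamma(0) = 3 * (1 + 0.580644) = 3 * 1.580644 = 4.741932, which rounds to 4.7419.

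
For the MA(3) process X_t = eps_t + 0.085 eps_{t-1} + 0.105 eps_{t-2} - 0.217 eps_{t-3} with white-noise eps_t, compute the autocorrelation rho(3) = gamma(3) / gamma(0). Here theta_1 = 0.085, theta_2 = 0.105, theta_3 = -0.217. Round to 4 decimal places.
\rho(3) = -0.2037

For an MA(q) process with theta_0 = 1, the autocovariance is
  gamma(k) = sigma^2 * sum_{i=0..q-k} theta_i * theta_{i+k},
and rho(k) = gamma(k) / gamma(0). Sigma^2 cancels.
  numerator   = (1)*(-0.217) = -0.217.
  denominator = (1)^2 + (0.085)^2 + (0.105)^2 + (-0.217)^2 = 1.065339.
  rho(3) = -0.217 / 1.065339 = -0.2037.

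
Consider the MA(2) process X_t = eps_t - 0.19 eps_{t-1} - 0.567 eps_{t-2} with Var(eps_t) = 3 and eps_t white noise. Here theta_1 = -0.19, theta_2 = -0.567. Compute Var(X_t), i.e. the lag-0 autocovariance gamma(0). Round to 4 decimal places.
\gamma(0) = 4.0728

For an MA(q) process X_t = eps_t + sum_i theta_i eps_{t-i} with
Var(eps_t) = sigma^2, the variance is
  gamma(0) = sigma^2 * (1 + sum_i theta_i^2).
  sum_i theta_i^2 = (-0.19)^2 + (-0.567)^2 = 0.0361 + 0.321489 = 0.357589.
  gamma(0) = 3 * (1 + 0.357589) = 3 * 1.357589 = 4.072767, which rounds to 4.0728.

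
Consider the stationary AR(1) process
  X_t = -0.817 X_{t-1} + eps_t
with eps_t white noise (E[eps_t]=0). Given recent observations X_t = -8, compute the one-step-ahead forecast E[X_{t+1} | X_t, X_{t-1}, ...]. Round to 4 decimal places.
E[X_{t+1} \mid \mathcal F_t] = 6.5360

For an AR(p) model X_t = c + sum_i phi_i X_{t-i} + eps_t, the
one-step-ahead conditional mean is
  E[X_{t+1} | X_t, ...] = c + sum_i phi_i X_{t+1-i}.
Substitute known values:
  E[X_{t+1} | ...] = (-0.817) * (-8)
                   = 6.5360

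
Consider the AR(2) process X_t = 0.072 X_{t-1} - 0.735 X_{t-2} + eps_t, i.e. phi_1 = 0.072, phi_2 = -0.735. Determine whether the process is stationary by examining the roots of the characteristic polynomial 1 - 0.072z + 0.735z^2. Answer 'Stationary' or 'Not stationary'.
\text{Stationary}

The AR(p) characteristic polynomial is P(z) = 1 - 0.072z + 0.735z^2.
Stationarity requires all roots to lie outside the unit circle, i.e. |z| > 1 for every root.
Set 1 + (-0.072) z + (0.735) z^2 = 0, i.e. a z^2 + b z + c = 0 with a = 0.735, b = -0.072, c = 1.
Discriminant D = b^2 - 4ac = (-0.072)^2 - 4*(0.735)*1 = 0.005184 - (2.94) = -2.934816.
D < 0, so the roots are the complex-conjugate pair z = (-b +/- i sqrt(-D)) / (2a) = 0.049 +/- 1.1654i.
For a conjugate pair |z|^2 = z * conj(z) = (product of roots) = c/a = 1/(0.735) = 1.360544, so |z| = sqrt(1.360544) = 1.1664 for both roots.
Moduli of all roots: 1.1664, 1.1664.
All moduli strictly greater than 1? Yes.
Verdict: Stationary.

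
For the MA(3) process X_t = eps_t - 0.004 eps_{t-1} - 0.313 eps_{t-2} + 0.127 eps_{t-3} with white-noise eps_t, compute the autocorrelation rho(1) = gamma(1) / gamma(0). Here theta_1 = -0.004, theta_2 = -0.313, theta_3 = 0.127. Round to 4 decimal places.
\rho(1) = -0.0381

For an MA(q) process with theta_0 = 1, the autocovariance is
  gamma(k) = sigma^2 * sum_{i=0..q-k} theta_i * theta_{i+k},
and rho(k) = gamma(k) / gamma(0). Sigma^2 cancels.
  numerator   = (1)*(-0.004) + (-0.004)*(-0.313) + (-0.313)*(0.127) = -0.042499.
  denominator = (1)^2 + (-0.004)^2 + (-0.313)^2 + (0.127)^2 = 1.114114.
  rho(1) = -0.042499 / 1.114114 = -0.0381.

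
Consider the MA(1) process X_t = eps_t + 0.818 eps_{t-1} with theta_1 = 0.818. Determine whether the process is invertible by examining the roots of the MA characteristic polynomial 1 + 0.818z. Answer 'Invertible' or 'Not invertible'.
\text{Invertible}

The MA(q) characteristic polynomial is P(z) = 1 + 0.818z.
Invertibility requires all roots to lie outside the unit circle, i.e. |z| > 1 for every root.
This is linear in z: 1 + (0.818) z = 0  =>  z = -1/(0.818) = -1.222494,  |z| = 1.222494.
Moduli of all roots: 1.2225.
All moduli strictly greater than 1? Yes.
Verdict: Invertible.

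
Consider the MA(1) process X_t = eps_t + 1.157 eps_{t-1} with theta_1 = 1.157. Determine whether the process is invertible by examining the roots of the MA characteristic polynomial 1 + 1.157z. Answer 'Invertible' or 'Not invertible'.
\text{Not invertible}

The MA(q) characteristic polynomial is P(z) = 1 + 1.157z.
Invertibility requires all roots to lie outside the unit circle, i.e. |z| > 1 for every root.
This is linear in z: 1 + (1.157) z = 0  =>  z = -1/(1.157) = -0.864304,  |z| = 0.864304.
Moduli of all roots: 0.8643.
All moduli strictly greater than 1? No.
Verdict: Not invertible.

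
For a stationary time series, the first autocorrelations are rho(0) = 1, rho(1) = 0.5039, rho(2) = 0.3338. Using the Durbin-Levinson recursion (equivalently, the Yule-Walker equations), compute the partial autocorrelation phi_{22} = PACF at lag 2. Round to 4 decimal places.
\phi_{22} = 0.1071

The PACF at lag k is phi_{kk}, the last component of the solution
to the Yule-Walker system G_k phi = r_k where
  (G_k)_{ij} = rho(|i - j|), (r_k)_i = rho(i), i,j = 1..k.
Equivalently, Durbin-Levinson gives phi_{kk} iteratively:
  phi_{11} = rho(1)
  phi_{kk} = [rho(k) - sum_{j=1..k-1} phi_{k-1,j} rho(k-j)]
            / [1 - sum_{j=1..k-1} phi_{k-1,j} rho(j)],
  phi_{k,j} = phi_{k-1,j} - phi_{kk} phi_{k-1,k-j},  j = 1..k-1.
Step k = 1:
  phi_11 = rho(1) = 0.5039.
Step k = 2:
  phi_22 = [rho(2) - phi_11 rho(1)] / [1 - phi_11 rho(1)] = [0.3338 - (0.5039)(0.5039)] / [1 - (0.5039)(0.5039)]
         = 0.07988479 / 0.74608479 = 0.1071.
Therefore phi_{22} = 0.1071.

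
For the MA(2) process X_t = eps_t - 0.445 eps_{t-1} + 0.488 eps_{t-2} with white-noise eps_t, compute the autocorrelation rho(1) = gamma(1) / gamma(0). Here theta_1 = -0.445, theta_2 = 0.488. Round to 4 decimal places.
\rho(1) = -0.4611

For an MA(q) process with theta_0 = 1, the autocovariance is
  gamma(k) = sigma^2 * sum_{i=0..q-k} theta_i * theta_{i+k},
and rho(k) = gamma(k) / gamma(0). Sigma^2 cancels.
  numerator   = (1)*(-0.445) + (-0.445)*(0.488) = -0.66216.
  denominator = (1)^2 + (-0.445)^2 + (0.488)^2 = 1.436169.
  rho(1) = -0.66216 / 1.436169 = -0.4611.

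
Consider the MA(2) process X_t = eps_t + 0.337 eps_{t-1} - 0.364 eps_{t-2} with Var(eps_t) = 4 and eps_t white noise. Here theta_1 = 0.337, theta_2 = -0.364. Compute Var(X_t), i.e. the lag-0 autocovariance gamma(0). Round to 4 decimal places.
\gamma(0) = 4.9843

For an MA(q) process X_t = eps_t + sum_i theta_i eps_{t-i} with
Var(eps_t) = sigma^2, the variance is
  gamma(0) = sigma^2 * (1 + sum_i theta_i^2).
  sum_i theta_i^2 = (0.337)^2 + (-0.364)^2 = 0.113569 + 0.132496 = 0.246065.
  gamma(0) = 4 * (1 + 0.246065) = 4 * 1.246065 = 4.98426, which rounds to 4.9843.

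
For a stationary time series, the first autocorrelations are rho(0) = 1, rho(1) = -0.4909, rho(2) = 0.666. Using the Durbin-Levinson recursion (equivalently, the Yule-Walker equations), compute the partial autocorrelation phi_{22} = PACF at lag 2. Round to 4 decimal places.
\phi_{22} = 0.5600

The PACF at lag k is phi_{kk}, the last component of the solution
to the Yule-Walker system G_k phi = r_k where
  (G_k)_{ij} = rho(|i - j|), (r_k)_i = rho(i), i,j = 1..k.
Equivalently, Durbin-Levinson gives phi_{kk} iteratively:
  phi_{11} = rho(1)
  phi_{kk} = [rho(k) - sum_{j=1..k-1} phi_{k-1,j} rho(k-j)]
            / [1 - sum_{j=1..k-1} phi_{k-1,j} rho(j)],
  phi_{k,j} = phi_{k-1,j} - phi_{kk} phi_{k-1,k-j},  j = 1..k-1.
Step k = 1:
  phi_11 = rho(1) = -0.4909.
Step k = 2:
  phi_22 = [rho(2) - phi_11 rho(1)] / [1 - phi_11 rho(1)] = [0.666 - (-0.4909)(-0.4909)] / [1 - (-0.4909)(-0.4909)]
         = 0.42501719 / 0.75901719 = 0.56.
Therefore phi_{22} = 0.5600.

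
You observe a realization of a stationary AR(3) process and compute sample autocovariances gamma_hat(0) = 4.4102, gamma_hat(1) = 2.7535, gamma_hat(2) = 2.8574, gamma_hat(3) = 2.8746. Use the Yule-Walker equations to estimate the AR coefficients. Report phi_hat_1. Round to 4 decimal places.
\hat\phi_{1} = 0.2300

The Yule-Walker equations for an AR(p) process read, in matrix form,
  Gamma_p phi = r_p,   with   (Gamma_p)_{ij} = gamma(|i - j|),
                       (r_p)_i = gamma(i),   i,j = 1..p.
Substitute the sample gammas (Toeplitz matrix and right-hand side of size 3):
  Gamma_p = [[4.4102, 2.7535, 2.8574], [2.7535, 4.4102, 2.7535], [2.8574, 2.7535, 4.4102]]
  r_p     = [2.7535, 2.8574, 2.8746]
Written out (R1..R3):
  (R1) 4.4102 phi_1 + 2.7535 phi_2 + 2.8574 phi_3 = 2.7535
  (R2) 2.7535 phi_1 + 4.4102 phi_2 + 2.7535 phi_3 = 2.8574
  (R3) 2.8574 phi_1 + 2.7535 phi_2 + 4.4102 phi_3 = 2.8746
Gaussian elimination:
  R2 <- R2 - (2.7535/4.4102) R1 = R2 - (0.624348) R1:  2.691058 phi_2 + 0.969488 phi_3 = 1.138258
  R3 <- R3 - (2.8574/4.4102) R1 = R3 - (0.647907) R1:  0.969488 phi_2 + 2.55887 phi_3 = 1.090588
  R3 <- R3 - (0.969488/2.691058) R2 = R3 - (0.360263) R2:  2.2096 phi_3 = 0.680516
Back-substitution:
  phi_hat_3 = 0.680516 / 2.2096 = 0.307982
  phi_hat_2 = (1.138258 - (0.969488)(0.307982)) / 2.691058 = 0.312023
  phi_hat_1 = (2.7535 - (2.7535)(0.312023) - (2.8574)(0.307982)) / 4.4102 = 0.229993
So phi_hat = [0.2300, 0.3120, 0.3080].
Therefore phi_hat_1 = 0.2300.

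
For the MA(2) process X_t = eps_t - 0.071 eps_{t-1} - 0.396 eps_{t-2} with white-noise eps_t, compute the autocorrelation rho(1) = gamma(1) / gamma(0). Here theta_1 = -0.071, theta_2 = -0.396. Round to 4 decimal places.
\rho(1) = -0.0369

For an MA(q) process with theta_0 = 1, the autocovariance is
  gamma(k) = sigma^2 * sum_{i=0..q-k} theta_i * theta_{i+k},
and rho(k) = gamma(k) / gamma(0). Sigma^2 cancels.
  numerator   = (1)*(-0.071) + (-0.071)*(-0.396) = -0.042884.
  denominator = (1)^2 + (-0.071)^2 + (-0.396)^2 = 1.161857.
  rho(1) = -0.042884 / 1.161857 = -0.0369.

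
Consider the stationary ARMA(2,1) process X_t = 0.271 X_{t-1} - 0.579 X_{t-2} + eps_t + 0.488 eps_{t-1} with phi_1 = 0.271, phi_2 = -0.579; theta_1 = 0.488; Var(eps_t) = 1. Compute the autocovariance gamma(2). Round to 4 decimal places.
\gamma(2) = -1.0764

Multiply the model equation by X_{t-k} and take expectations. With theta_0 = psi_0 = 1 and psi_j the MA(infinity) weights, this gives
  gamma(k) - sum_i phi_i gamma(k-i) = c_k,
  c_k = sigma^2 * sum_{j=k..q} theta_j psi_{j-k}   (c_k = 0 for k > q),
using gamma(-m) = gamma(m).
psi-weights needed (psi_j = theta_j + sum_i phi_i psi_{j-i}):
  psi_1 = theta_1 + phi_1 = 0.488 + (0.271) = 0.759
Right-hand sides:
  c_0 = sigma^2 (1 + theta_1 psi_1) = 1 * (1 + (0.488)(0.759)) = 1 * 1.370392 = 1.370392
  c_1 = sigma^2 theta_1 = 1 * (0.488) = 0.488
  c_2 = 0
Equations for k = 0, 1, 2 (AR order 2, c_2 = 0):
  (E0) gamma(0) = phi_1 gamma(1) + phi_2 gamma(2) + c_0
  (E1) gamma(1) = phi_1 gamma(0) + phi_2 gamma(1) + c_1
  (E2) gamma(2) = phi_1 gamma(1) + phi_2 gamma(0)
From (E1): gamma(1) = A gamma(0) + B with
  A = phi_1 / (1 - phi_2) = 0.271 / 1.579 = 0.171628,   B = c_1 / (1 - phi_2) = 0.488 / 1.579 = 0.309056.
Insert (E2) into (E0): gamma(0) (1 - phi_2^2) = phi_1 (1 + phi_2) gamma(1) + c_0.
  phi_1 (1 + phi_2) = (0.271)(0.421) = 0.114091,   1 - phi_2^2 = 0.664759.
Replace gamma(1) by A gamma(0) + B and collect gamma(0):
  gamma(0) [0.664759 - (0.114091)(0.171628)] = (0.114091)(0.309056) + 1.370392
  gamma(0) * 0.645178 = 1.405653
  gamma(0) = 1.405653 / 0.645178 = 2.178706.
  gamma(1) = A gamma(0) + B = (0.171628)(2.178706) + (0.309056) = 0.682982.
  gamma(2) = phi_1 gamma(1) + phi_2 gamma(0) = (0.271)(0.682982) + (-0.579)(2.178706) = -1.076382.
Therefore gamma(2) = -1.0764 (to 4 decimal places).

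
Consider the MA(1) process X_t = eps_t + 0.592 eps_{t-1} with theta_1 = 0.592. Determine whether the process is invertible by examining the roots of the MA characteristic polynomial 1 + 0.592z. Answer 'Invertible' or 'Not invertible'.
\text{Invertible}

The MA(q) characteristic polynomial is P(z) = 1 + 0.592z.
Invertibility requires all roots to lie outside the unit circle, i.e. |z| > 1 for every root.
This is linear in z: 1 + (0.592) z = 0  =>  z = -1/(0.592) = -1.689189,  |z| = 1.689189.
Moduli of all roots: 1.6892.
All moduli strictly greater than 1? Yes.
Verdict: Invertible.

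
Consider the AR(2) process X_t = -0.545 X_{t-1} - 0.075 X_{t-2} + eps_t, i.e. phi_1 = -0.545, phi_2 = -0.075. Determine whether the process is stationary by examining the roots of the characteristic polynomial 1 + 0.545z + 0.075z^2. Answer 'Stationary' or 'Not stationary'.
\text{Stationary}

The AR(p) characteristic polynomial is P(z) = 1 + 0.545z + 0.075z^2.
Stationarity requires all roots to lie outside the unit circle, i.e. |z| > 1 for every root.
Set 1 + (0.545) z + (0.075) z^2 = 0, i.e. a z^2 + b z + c = 0 with a = 0.075, b = 0.545, c = 1.
Discriminant D = b^2 - 4ac = (0.545)^2 - 4*(0.075)*1 = 0.297025 - (0.3) = -0.002975.
D < 0, so the roots are the complex-conjugate pair z = (-b +/- i sqrt(-D)) / (2a) = -3.6333 +/- 0.3636i.
For a conjugate pair |z|^2 = z * conj(z) = (product of roots) = c/a = 1/(0.075) = 13.333333, so |z| = sqrt(13.333333) = 3.6515 for both roots.
Moduli of all roots: 3.6515, 3.6515.
All moduli strictly greater than 1? Yes.
Verdict: Stationary.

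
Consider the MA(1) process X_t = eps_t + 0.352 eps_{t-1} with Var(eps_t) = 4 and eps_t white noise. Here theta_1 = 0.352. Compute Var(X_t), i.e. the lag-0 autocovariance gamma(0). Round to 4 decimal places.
\gamma(0) = 4.4956

For an MA(q) process X_t = eps_t + sum_i theta_i eps_{t-i} with
Var(eps_t) = sigma^2, the variance is
  gamma(0) = sigma^2 * (1 + sum_i theta_i^2).
  sum_i theta_i^2 = (0.352)^2 = 0.123904.
  gamma(0) = 4 * (1 + 0.123904) = 4 * 1.123904 = 4.495616, which rounds to 4.4956.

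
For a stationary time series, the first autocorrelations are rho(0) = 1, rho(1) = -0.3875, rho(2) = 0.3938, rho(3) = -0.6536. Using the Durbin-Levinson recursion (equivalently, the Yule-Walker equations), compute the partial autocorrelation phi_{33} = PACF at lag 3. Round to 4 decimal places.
\phi_{33} = -0.5560

The PACF at lag k is phi_{kk}, the last component of the solution
to the Yule-Walker system G_k phi = r_k where
  (G_k)_{ij} = rho(|i - j|), (r_k)_i = rho(i), i,j = 1..k.
Equivalently, Durbin-Levinson gives phi_{kk} iteratively:
  phi_{11} = rho(1)
  phi_{kk} = [rho(k) - sum_{j=1..k-1} phi_{k-1,j} rho(k-j)]
            / [1 - sum_{j=1..k-1} phi_{k-1,j} rho(j)],
  phi_{k,j} = phi_{k-1,j} - phi_{kk} phi_{k-1,k-j},  j = 1..k-1.
Step k = 1:
  phi_11 = rho(1) = -0.3875.
Step k = 2:
  phi_22 = [rho(2) - phi_11 rho(1)] / [1 - phi_11 rho(1)] = [0.3938 - (-0.3875)(-0.3875)] / [1 - (-0.3875)(-0.3875)]
         = 0.24364375 / 0.84984375 = 0.286692.
  Update: phi_21 = phi_11 - phi_22 phi_11 = -0.3875 - (0.286692)(-0.3875) = -0.276407.
Step k = 3:
  phi_33 = [rho(3) - phi_21 rho(2) - phi_22 rho(1)] / [1 - phi_21 rho(1) - phi_22 rho(2)]
    numerator   = -0.6536 - (-0.276407)(0.3938) - (0.286692)(-0.3875) = -0.43365774
    denominator = 1 - (-0.276407)(-0.3875) - (0.286692)(0.3938) = 0.77999294
  phi_33 = -0.43365774 / 0.77999294 = -0.556.
Therefore phi_{33} = -0.5560.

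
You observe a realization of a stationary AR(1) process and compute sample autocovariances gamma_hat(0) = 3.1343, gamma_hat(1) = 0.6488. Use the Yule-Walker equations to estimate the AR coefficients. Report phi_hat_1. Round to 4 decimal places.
\hat\phi_{1} = 0.2070

The Yule-Walker equations for an AR(p) process read, in matrix form,
  Gamma_p phi = r_p,   with   (Gamma_p)_{ij} = gamma(|i - j|),
                       (r_p)_i = gamma(i),   i,j = 1..p.
Substitute the sample gammas (Toeplitz matrix and right-hand side of size 1):
  Gamma_p = [[3.1343]]
  r_p     = [0.6488]
With p = 1 this is the single equation gamma(0) phi_1 = gamma(1):
  phi_hat_1 = gamma(1) / gamma(0) = 0.6488 / 3.1343 = 0.2070.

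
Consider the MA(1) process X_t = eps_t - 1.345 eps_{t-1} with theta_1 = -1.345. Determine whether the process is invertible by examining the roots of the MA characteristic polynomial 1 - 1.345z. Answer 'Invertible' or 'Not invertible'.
\text{Not invertible}

The MA(q) characteristic polynomial is P(z) = 1 - 1.345z.
Invertibility requires all roots to lie outside the unit circle, i.e. |z| > 1 for every root.
This is linear in z: 1 + (-1.345) z = 0  =>  z = -1/(-1.345) = 0.743494,  |z| = 0.743494.
Moduli of all roots: 0.7435.
All moduli strictly greater than 1? No.
Verdict: Not invertible.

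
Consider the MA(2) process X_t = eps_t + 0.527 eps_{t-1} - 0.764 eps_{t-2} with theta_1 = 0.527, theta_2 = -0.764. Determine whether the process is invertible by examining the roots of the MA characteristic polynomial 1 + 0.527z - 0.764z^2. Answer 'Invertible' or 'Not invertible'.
\text{Not invertible}

The MA(q) characteristic polynomial is P(z) = 1 + 0.527z - 0.764z^2.
Invertibility requires all roots to lie outside the unit circle, i.e. |z| > 1 for every root.
Set 1 + (0.527) z + (-0.764) z^2 = 0, i.e. a z^2 + b z + c = 0 with a = -0.764, b = 0.527, c = 1.
Discriminant D = b^2 - 4ac = (0.527)^2 - 4*(-0.764)*1 = 0.277729 - (-3.056) = 3.333729.
D >= 0, so the roots are real: z = (-b +/- sqrt(D)) / (2a) = (-0.527 +/- 1.82585) / (-1.528).
  z_1 = (-0.527 + 1.82585) / (-1.528) = -0.85,   |z_1| = 0.85.
  z_2 = (-0.527 - 1.82585) / (-1.528) = 1.5398,   |z_2| = 1.5398.
Moduli of all roots: 0.8500, 1.5398.
All moduli strictly greater than 1? No.
Verdict: Not invertible.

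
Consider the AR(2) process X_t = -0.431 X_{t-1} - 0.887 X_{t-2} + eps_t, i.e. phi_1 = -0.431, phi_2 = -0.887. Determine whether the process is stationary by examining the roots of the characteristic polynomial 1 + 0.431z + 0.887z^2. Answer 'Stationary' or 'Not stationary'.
\text{Stationary}

The AR(p) characteristic polynomial is P(z) = 1 + 0.431z + 0.887z^2.
Stationarity requires all roots to lie outside the unit circle, i.e. |z| > 1 for every root.
Set 1 + (0.431) z + (0.887) z^2 = 0, i.e. a z^2 + b z + c = 0 with a = 0.887, b = 0.431, c = 1.
Discriminant D = b^2 - 4ac = (0.431)^2 - 4*(0.887)*1 = 0.185761 - (3.548) = -3.362239.
D < 0, so the roots are the complex-conjugate pair z = (-b +/- i sqrt(-D)) / (2a) = -0.243 +/- 1.0336i.
For a conjugate pair |z|^2 = z * conj(z) = (product of roots) = c/a = 1/(0.887) = 1.127396, so |z| = sqrt(1.127396) = 1.0618 for both roots.
Moduli of all roots: 1.0618, 1.0618.
All moduli strictly greater than 1? Yes.
Verdict: Stationary.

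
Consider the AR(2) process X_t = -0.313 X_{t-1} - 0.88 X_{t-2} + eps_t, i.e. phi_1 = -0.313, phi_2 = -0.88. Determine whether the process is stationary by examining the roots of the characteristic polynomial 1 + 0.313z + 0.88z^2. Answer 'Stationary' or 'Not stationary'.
\text{Stationary}

The AR(p) characteristic polynomial is P(z) = 1 + 0.313z + 0.88z^2.
Stationarity requires all roots to lie outside the unit circle, i.e. |z| > 1 for every root.
Set 1 + (0.313) z + (0.88) z^2 = 0, i.e. a z^2 + b z + c = 0 with a = 0.88, b = 0.313, c = 1.
Discriminant D = b^2 - 4ac = (0.313)^2 - 4*(0.88)*1 = 0.097969 - (3.52) = -3.422031.
D < 0, so the roots are the complex-conjugate pair z = (-b +/- i sqrt(-D)) / (2a) = -0.1778 +/- 1.0511i.
For a conjugate pair |z|^2 = z * conj(z) = (product of roots) = c/a = 1/(0.88) = 1.136364, so |z| = sqrt(1.136364) = 1.066 for both roots.
Moduli of all roots: 1.0660, 1.0660.
All moduli strictly greater than 1? Yes.
Verdict: Stationary.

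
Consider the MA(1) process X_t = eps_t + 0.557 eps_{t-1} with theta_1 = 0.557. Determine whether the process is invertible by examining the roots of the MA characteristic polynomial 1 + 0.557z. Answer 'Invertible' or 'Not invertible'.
\text{Invertible}

The MA(q) characteristic polynomial is P(z) = 1 + 0.557z.
Invertibility requires all roots to lie outside the unit circle, i.e. |z| > 1 for every root.
This is linear in z: 1 + (0.557) z = 0  =>  z = -1/(0.557) = -1.795332,  |z| = 1.795332.
Moduli of all roots: 1.7953.
All moduli strictly greater than 1? Yes.
Verdict: Invertible.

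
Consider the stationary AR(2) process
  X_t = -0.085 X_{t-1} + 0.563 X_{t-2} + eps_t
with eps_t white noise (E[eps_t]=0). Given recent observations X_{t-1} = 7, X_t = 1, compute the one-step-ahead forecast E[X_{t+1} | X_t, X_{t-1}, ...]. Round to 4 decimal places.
E[X_{t+1} \mid \mathcal F_t] = 3.8560

For an AR(p) model X_t = c + sum_i phi_i X_{t-i} + eps_t, the
one-step-ahead conditional mean is
  E[X_{t+1} | X_t, ...] = c + sum_i phi_i X_{t+1-i}.
Substitute known values:
  E[X_{t+1} | ...] = (-0.085) * (1) + (0.563) * (7)
                   = 3.8560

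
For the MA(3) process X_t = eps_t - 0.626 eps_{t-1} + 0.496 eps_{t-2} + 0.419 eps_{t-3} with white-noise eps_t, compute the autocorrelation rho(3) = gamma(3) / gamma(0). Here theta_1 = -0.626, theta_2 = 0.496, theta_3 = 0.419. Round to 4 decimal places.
\rho(3) = 0.2311

For an MA(q) process with theta_0 = 1, the autocovariance is
  gamma(k) = sigma^2 * sum_{i=0..q-k} theta_i * theta_{i+k},
and rho(k) = gamma(k) / gamma(0). Sigma^2 cancels.
  numerator   = (1)*(0.419) = 0.419.
  denominator = (1)^2 + (-0.626)^2 + (0.496)^2 + (0.419)^2 = 1.813453.
  rho(3) = 0.419 / 1.813453 = 0.2311.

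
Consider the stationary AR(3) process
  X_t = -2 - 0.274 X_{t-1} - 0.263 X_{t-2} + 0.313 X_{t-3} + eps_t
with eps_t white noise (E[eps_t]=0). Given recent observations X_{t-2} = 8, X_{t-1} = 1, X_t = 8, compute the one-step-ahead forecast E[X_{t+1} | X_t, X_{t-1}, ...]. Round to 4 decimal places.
E[X_{t+1} \mid \mathcal F_t] = -1.9510

For an AR(p) model X_t = c + sum_i phi_i X_{t-i} + eps_t, the
one-step-ahead conditional mean is
  E[X_{t+1} | X_t, ...] = c + sum_i phi_i X_{t+1-i}.
Substitute known values:
  E[X_{t+1} | ...] = -2 + (-0.274) * (8) + (-0.263) * (1) + (0.313) * (8)
                   = -1.9510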